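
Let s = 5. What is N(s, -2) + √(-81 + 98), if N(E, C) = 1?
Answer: 1 + √17 ≈ 5.1231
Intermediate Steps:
N(s, -2) + √(-81 + 98) = 1 + √(-81 + 98) = 1 + √17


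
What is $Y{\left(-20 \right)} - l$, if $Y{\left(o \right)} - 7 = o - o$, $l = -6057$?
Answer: $6064$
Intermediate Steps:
$Y{\left(o \right)} = 7$ ($Y{\left(o \right)} = 7 + \left(o - o\right) = 7 + 0 = 7$)
$Y{\left(-20 \right)} - l = 7 - -6057 = 7 + 6057 = 6064$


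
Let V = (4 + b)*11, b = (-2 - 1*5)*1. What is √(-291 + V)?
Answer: 18*I ≈ 18.0*I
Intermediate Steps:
b = -7 (b = (-2 - 5)*1 = -7*1 = -7)
V = -33 (V = (4 - 7)*11 = -3*11 = -33)
√(-291 + V) = √(-291 - 33) = √(-324) = 18*I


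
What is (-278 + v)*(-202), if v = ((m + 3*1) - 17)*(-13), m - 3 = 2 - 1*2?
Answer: 27270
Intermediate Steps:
m = 3 (m = 3 + (2 - 1*2) = 3 + (2 - 2) = 3 + 0 = 3)
v = 143 (v = ((3 + 3*1) - 17)*(-13) = ((3 + 3) - 17)*(-13) = (6 - 17)*(-13) = -11*(-13) = 143)
(-278 + v)*(-202) = (-278 + 143)*(-202) = -135*(-202) = 27270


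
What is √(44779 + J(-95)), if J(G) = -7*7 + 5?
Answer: √44735 ≈ 211.51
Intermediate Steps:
J(G) = -44 (J(G) = -49 + 5 = -44)
√(44779 + J(-95)) = √(44779 - 44) = √44735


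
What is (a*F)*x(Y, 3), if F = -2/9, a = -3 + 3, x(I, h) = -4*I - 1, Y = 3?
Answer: 0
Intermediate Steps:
x(I, h) = -1 - 4*I
a = 0
F = -2/9 (F = -2*⅑ = -2/9 ≈ -0.22222)
(a*F)*x(Y, 3) = (0*(-2/9))*(-1 - 4*3) = 0*(-1 - 12) = 0*(-13) = 0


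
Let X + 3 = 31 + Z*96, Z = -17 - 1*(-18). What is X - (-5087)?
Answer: 5211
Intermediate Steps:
Z = 1 (Z = -17 + 18 = 1)
X = 124 (X = -3 + (31 + 1*96) = -3 + (31 + 96) = -3 + 127 = 124)
X - (-5087) = 124 - (-5087) = 124 - 1*(-5087) = 124 + 5087 = 5211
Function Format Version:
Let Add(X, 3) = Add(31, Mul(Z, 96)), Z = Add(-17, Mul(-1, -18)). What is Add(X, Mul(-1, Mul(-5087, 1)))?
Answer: 5211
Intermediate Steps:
Z = 1 (Z = Add(-17, 18) = 1)
X = 124 (X = Add(-3, Add(31, Mul(1, 96))) = Add(-3, Add(31, 96)) = Add(-3, 127) = 124)
Add(X, Mul(-1, Mul(-5087, 1))) = Add(124, Mul(-1, Mul(-5087, 1))) = Add(124, Mul(-1, -5087)) = Add(124, 5087) = 5211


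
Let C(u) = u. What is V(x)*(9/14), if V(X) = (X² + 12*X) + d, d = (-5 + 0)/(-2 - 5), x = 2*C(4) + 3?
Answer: 7992/49 ≈ 163.10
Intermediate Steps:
x = 11 (x = 2*4 + 3 = 8 + 3 = 11)
d = 5/7 (d = -5/(-7) = -5*(-⅐) = 5/7 ≈ 0.71429)
V(X) = 5/7 + X² + 12*X (V(X) = (X² + 12*X) + 5/7 = 5/7 + X² + 12*X)
V(x)*(9/14) = (5/7 + 11² + 12*11)*(9/14) = (5/7 + 121 + 132)*(9*(1/14)) = (1776/7)*(9/14) = 7992/49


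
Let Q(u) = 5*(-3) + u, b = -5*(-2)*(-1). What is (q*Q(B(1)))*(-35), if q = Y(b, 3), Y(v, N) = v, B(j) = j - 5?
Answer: -6650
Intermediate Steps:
B(j) = -5 + j
b = -10 (b = 10*(-1) = -10)
Q(u) = -15 + u
q = -10
(q*Q(B(1)))*(-35) = -10*(-15 + (-5 + 1))*(-35) = -10*(-15 - 4)*(-35) = -10*(-19)*(-35) = 190*(-35) = -6650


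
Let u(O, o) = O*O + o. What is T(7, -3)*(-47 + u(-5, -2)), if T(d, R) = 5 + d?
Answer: -288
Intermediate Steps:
u(O, o) = o + O² (u(O, o) = O² + o = o + O²)
T(7, -3)*(-47 + u(-5, -2)) = (5 + 7)*(-47 + (-2 + (-5)²)) = 12*(-47 + (-2 + 25)) = 12*(-47 + 23) = 12*(-24) = -288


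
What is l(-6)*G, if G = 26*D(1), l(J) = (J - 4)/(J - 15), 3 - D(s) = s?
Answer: 520/21 ≈ 24.762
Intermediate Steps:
D(s) = 3 - s
l(J) = (-4 + J)/(-15 + J)
G = 52 (G = 26*(3 - 1*1) = 26*(3 - 1) = 26*2 = 52)
l(-6)*G = ((-4 - 6)/(-15 - 6))*52 = (-10/(-21))*52 = -1/21*(-10)*52 = (10/21)*52 = 520/21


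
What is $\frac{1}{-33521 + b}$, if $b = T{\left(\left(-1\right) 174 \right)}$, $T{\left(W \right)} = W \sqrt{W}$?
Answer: $\frac{i}{- 33521 i + 174 \sqrt{174}} \approx -2.9693 \cdot 10^{-5} + 2.0331 \cdot 10^{-6} i$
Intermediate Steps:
$T{\left(W \right)} = W^{\frac{3}{2}}$
$b = - 174 i \sqrt{174}$ ($b = \left(\left(-1\right) 174\right)^{\frac{3}{2}} = \left(-174\right)^{\frac{3}{2}} = - 174 i \sqrt{174} \approx - 2295.2 i$)
$\frac{1}{-33521 + b} = \frac{1}{-33521 - 174 i \sqrt{174}}$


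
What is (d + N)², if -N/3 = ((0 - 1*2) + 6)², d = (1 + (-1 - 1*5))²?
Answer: 529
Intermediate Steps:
d = 25 (d = (1 + (-1 - 5))² = (1 - 6)² = (-5)² = 25)
N = -48 (N = -3*((0 - 1*2) + 6)² = -3*((0 - 2) + 6)² = -3*(-2 + 6)² = -3*4² = -3*16 = -48)
(d + N)² = (25 - 48)² = (-23)² = 529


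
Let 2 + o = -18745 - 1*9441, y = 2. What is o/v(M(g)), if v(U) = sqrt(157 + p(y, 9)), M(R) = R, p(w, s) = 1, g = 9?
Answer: -14094*sqrt(158)/79 ≈ -2242.5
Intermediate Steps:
v(U) = sqrt(158) (v(U) = sqrt(157 + 1) = sqrt(158))
o = -28188 (o = -2 + (-18745 - 1*9441) = -2 + (-18745 - 9441) = -2 - 28186 = -28188)
o/v(M(g)) = -28188*sqrt(158)/158 = -14094*sqrt(158)/79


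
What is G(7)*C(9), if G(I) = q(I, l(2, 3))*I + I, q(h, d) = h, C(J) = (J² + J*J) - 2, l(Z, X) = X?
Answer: 8960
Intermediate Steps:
C(J) = -2 + 2*J² (C(J) = (J² + J²) - 2 = 2*J² - 2 = -2 + 2*J²)
G(I) = I + I² (G(I) = I*I + I = I² + I = I + I²)
G(7)*C(9) = (7*(1 + 7))*(-2 + 2*9²) = (7*8)*(-2 + 2*81) = 56*(-2 + 162) = 56*160 = 8960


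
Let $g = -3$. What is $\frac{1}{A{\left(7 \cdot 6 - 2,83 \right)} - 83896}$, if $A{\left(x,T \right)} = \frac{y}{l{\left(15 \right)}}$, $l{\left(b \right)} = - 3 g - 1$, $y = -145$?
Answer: $- \frac{8}{671313} \approx -1.1917 \cdot 10^{-5}$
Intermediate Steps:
$l{\left(b \right)} = 8$ ($l{\left(b \right)} = \left(-3\right) \left(-3\right) - 1 = 9 - 1 = 8$)
$A{\left(x,T \right)} = - \frac{145}{8}$
$\frac{1}{A{\left(7 \cdot 6 - 2,83 \right)} - 83896} = \frac{1}{- \frac{145}{8} - 83896} = \frac{1}{- \frac{671313}{8}} = - \frac{8}{671313}$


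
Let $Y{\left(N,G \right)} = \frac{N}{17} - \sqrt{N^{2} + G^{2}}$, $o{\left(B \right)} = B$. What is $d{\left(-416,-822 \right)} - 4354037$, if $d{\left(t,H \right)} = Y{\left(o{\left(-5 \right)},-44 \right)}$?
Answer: $- \frac{74018634}{17} - \sqrt{1961} \approx -4.3541 \cdot 10^{6}$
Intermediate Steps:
$Y{\left(N,G \right)} = - \sqrt{G^{2} + N^{2}} + \frac{N}{17}$ ($Y{\left(N,G \right)} = N \frac{1}{17} - \sqrt{G^{2} + N^{2}} = \frac{N}{17} - \sqrt{G^{2} + N^{2}} = - \sqrt{G^{2} + N^{2}} + \frac{N}{17}$)
$d{\left(t,H \right)} = - \frac{5}{17} - \sqrt{1961}$ ($d{\left(t,H \right)} = - \sqrt{\left(-44\right)^{2} + \left(-5\right)^{2}} + \frac{1}{17} \left(-5\right) = - \sqrt{1936 + 25} - \frac{5}{17} = - \sqrt{1961} - \frac{5}{17} = - \frac{5}{17} - \sqrt{1961}$)
$d{\left(-416,-822 \right)} - 4354037 = \left(- \frac{5}{17} - \sqrt{1961}\right) - 4354037 = - \frac{74018634}{17} - \sqrt{1961}$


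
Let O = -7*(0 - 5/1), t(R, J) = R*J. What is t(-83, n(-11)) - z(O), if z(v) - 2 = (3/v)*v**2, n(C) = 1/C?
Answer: -1094/11 ≈ -99.455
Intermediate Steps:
t(R, J) = J*R
O = 35 (O = -7*(0 - 5*1) = -7*(0 - 5) = -7*(-5) = 35)
z(v) = 2 + 3*v (z(v) = 2 + (3/v)*v**2 = 2 + 3*v)
t(-83, n(-11)) - z(O) = -83/(-11) - (2 + 3*35) = -1/11*(-83) - (2 + 105) = 83/11 - 1*107 = 83/11 - 107 = -1094/11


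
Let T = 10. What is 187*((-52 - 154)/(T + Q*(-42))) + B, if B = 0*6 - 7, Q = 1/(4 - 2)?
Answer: 3495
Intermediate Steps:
Q = 1/2 ≈ 0.50000
B = -7 (B = 0 - 7 = -7)
187*((-52 - 154)/(T + Q*(-42))) + B = 187*((-52 - 154)/(10 + (1/2)*(-42))) - 7 = 187*(-206/(10 - 21)) - 7 = 187*(-206/(-11)) - 7 = 187*(-206*(-1/11)) - 7 = 187*(206/11) - 7 = 3502 - 7 = 3495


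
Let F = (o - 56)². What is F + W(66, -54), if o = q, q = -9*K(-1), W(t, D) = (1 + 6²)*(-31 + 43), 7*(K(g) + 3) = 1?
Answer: 66700/49 ≈ 1361.2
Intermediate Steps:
K(g) = -20/7 (K(g) = -3 + (⅐)*1 = -3 + ⅐ = -20/7)
W(t, D) = 444 (W(t, D) = (1 + 36)*12 = 37*12 = 444)
q = 180/7 (q = -9*(-20/7) = 180/7 ≈ 25.714)
o = 180/7 ≈ 25.714
F = 44944/49 (F = (180/7 - 56)² = (-212/7)² = 44944/49 ≈ 917.22)
F + W(66, -54) = 44944/49 + 444 = 66700/49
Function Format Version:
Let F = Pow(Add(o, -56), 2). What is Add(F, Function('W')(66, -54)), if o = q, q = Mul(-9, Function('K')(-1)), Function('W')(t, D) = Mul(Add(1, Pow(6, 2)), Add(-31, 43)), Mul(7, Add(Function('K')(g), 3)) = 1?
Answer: Rational(66700, 49) ≈ 1361.2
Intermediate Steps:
Function('K')(g) = Rational(-20, 7) (Function('K')(g) = Add(-3, Mul(Rational(1, 7), 1)) = Add(-3, Rational(1, 7)) = Rational(-20, 7))
Function('W')(t, D) = 444 (Function('W')(t, D) = Mul(Add(1, 36), 12) = Mul(37, 12) = 444)
q = Rational(180, 7) (q = Mul(-9, Rational(-20, 7)) = Rational(180, 7) ≈ 25.714)
o = Rational(180, 7) ≈ 25.714
F = Rational(44944, 49) (F = Pow(Add(Rational(180, 7), -56), 2) = Pow(Rational(-212, 7), 2) = Rational(44944, 49) ≈ 917.22)
Add(F, Function('W')(66, -54)) = Add(Rational(44944, 49), 444) = Rational(66700, 49)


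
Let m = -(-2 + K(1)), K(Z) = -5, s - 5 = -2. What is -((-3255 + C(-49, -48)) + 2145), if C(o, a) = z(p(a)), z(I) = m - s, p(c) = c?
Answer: 1106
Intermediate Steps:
s = 3 (s = 5 - 2 = 3)
m = 7 (m = -(-2 - 5) = -1*(-7) = 7)
z(I) = 4 (z(I) = 7 - 1*3 = 7 - 3 = 4)
C(o, a) = 4
-((-3255 + C(-49, -48)) + 2145) = -((-3255 + 4) + 2145) = -(-3251 + 2145) = -1*(-1106) = 1106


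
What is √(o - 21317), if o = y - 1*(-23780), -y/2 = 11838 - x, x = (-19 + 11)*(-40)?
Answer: I*√20573 ≈ 143.43*I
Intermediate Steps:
x = 320 (x = -8*(-40) = 320)
y = -23036 (y = -2*(11838 - 1*320) = -2*(11838 - 320) = -2*11518 = -23036)
o = 744 (o = -23036 - 1*(-23780) = -23036 + 23780 = 744)
√(o - 21317) = √(744 - 21317) = √(-20573) = I*√20573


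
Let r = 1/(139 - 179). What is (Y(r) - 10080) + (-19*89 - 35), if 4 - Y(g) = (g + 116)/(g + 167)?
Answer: -78830197/6679 ≈ -11803.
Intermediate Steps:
r = -1/40 (r = 1/(-40) = -1/40 ≈ -0.025000)
Y(g) = 4 - (116 + g)/(167 + g) (Y(g) = 4 - (g + 116)/(g + 167) = 4 - (116 + g)/(167 + g))
(Y(r) - 10080) + (-19*89 - 35) = (3*(184 - 1/40)/(167 - 1/40) - 10080) + (-19*89 - 35) = (3*(7359/40)/(6679/40) - 10080) + (-1691 - 35) = (3*(40/6679)*(7359/40) - 10080) - 1726 = (22077/6679 - 10080) - 1726 = -67302243/6679 - 1726 = -78830197/6679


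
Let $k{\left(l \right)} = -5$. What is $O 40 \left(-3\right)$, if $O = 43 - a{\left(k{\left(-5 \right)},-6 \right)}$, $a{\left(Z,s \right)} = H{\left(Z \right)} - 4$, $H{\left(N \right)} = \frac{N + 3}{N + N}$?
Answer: $-5616$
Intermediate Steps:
$H{\left(N \right)} = \frac{3 + N}{2 N}$
$a{\left(Z,s \right)} = -4 + \frac{3 + Z}{2 Z}$ ($a{\left(Z,s \right)} = \frac{3 + Z}{2 Z} - 4 = -4 + \frac{3 + Z}{2 Z}$)
$O = \frac{234}{5}$ ($O = 43 - \frac{3 - -35}{2 \left(-5\right)} = 43 - \frac{1}{2} \left(- \frac{1}{5}\right) \left(3 + 35\right) = 43 - \frac{1}{2} \left(- \frac{1}{5}\right) 38 = 43 - - \frac{19}{5} = 43 + \frac{19}{5} = \frac{234}{5} \approx 46.8$)
$O 40 \left(-3\right) = \frac{234 \cdot 40 \left(-3\right)}{5} = \frac{234}{5} \left(-120\right) = -5616$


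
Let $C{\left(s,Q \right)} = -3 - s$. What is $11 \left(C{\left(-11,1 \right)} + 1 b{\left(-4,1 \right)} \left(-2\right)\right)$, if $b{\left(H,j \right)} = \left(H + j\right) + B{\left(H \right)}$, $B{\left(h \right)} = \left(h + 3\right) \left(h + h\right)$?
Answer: $-22$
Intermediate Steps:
$B{\left(h \right)} = 2 h \left(3 + h\right)$ ($B{\left(h \right)} = \left(3 + h\right) 2 h = 2 h \left(3 + h\right)$)
$b{\left(H,j \right)} = H + j + 2 H \left(3 + H\right)$ ($b{\left(H,j \right)} = \left(H + j\right) + 2 H \left(3 + H\right) = H + j + 2 H \left(3 + H\right)$)
$11 \left(C{\left(-11,1 \right)} + 1 b{\left(-4,1 \right)} \left(-2\right)\right) = 11 \left(\left(-3 - -11\right) + 1 \left(-4 + 1 + 2 \left(-4\right) \left(3 - 4\right)\right) \left(-2\right)\right) = 11 \left(\left(-3 + 11\right) + 1 \left(-4 + 1 + 2 \left(-4\right) \left(-1\right)\right) \left(-2\right)\right) = 11 \left(8 + 1 \left(-4 + 1 + 8\right) \left(-2\right)\right) = 11 \left(8 + 1 \cdot 5 \left(-2\right)\right) = 11 \left(8 + 5 \left(-2\right)\right) = 11 \left(8 - 10\right) = 11 \left(-2\right) = -22$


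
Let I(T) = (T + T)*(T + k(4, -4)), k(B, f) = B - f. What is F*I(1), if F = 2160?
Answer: 38880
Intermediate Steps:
I(T) = 2*T*(8 + T) (I(T) = (T + T)*(T + (4 - 1*(-4))) = (2*T)*(T + (4 + 4)) = (2*T)*(T + 8) = (2*T)*(8 + T) = 2*T*(8 + T))
F*I(1) = 2160*(2*1*(8 + 1)) = 2160*(2*1*9) = 2160*18 = 38880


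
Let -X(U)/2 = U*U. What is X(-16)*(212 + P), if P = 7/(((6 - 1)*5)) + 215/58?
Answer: -80174336/725 ≈ -1.1059e+5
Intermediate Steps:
X(U) = -2*U**2 (X(U) = -2*U*U = -2*U**2)
P = 5781/1450 (P = 7/((5*5)) + 215*(1/58) = 7/25 + 215/58 = 5781/1450 ≈ 3.9869)
X(-16)*(212 + P) = (-2*(-16)**2)*(212 + 5781/1450) = -2*256*(313181/1450) = -512*313181/1450 = -80174336/725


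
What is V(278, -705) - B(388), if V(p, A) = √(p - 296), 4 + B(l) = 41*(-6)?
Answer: 250 + 3*I*√2 ≈ 250.0 + 4.2426*I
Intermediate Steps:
B(l) = -250 (B(l) = -4 + 41*(-6) = -4 - 246 = -250)
V(p, A) = √(-296 + p)
V(278, -705) - B(388) = √(-296 + 278) - 1*(-250) = √(-18) + 250 = 3*I*√2 + 250 = 250 + 3*I*√2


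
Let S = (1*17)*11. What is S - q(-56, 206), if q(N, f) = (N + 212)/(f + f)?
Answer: 19222/103 ≈ 186.62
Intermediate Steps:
S = 187 (S = 17*11 = 187)
q(N, f) = (212 + N)/(2*f) (q(N, f) = (212 + N)/((2*f)) = (212 + N)*(1/(2*f)) = (212 + N)/(2*f))
S - q(-56, 206) = 187 - (212 - 56)/(2*206) = 187 - 156/(2*206) = 187 - 1*39/103 = 187 - 39/103 = 19222/103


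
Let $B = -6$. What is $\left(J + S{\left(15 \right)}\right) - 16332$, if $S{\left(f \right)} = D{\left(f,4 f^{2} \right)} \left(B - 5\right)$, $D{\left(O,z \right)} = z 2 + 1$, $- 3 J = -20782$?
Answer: $- \frac{87647}{3} \approx -29216.0$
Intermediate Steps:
$J = \frac{20782}{3}$ ($J = \left(- \frac{1}{3}\right) \left(-20782\right) = \frac{20782}{3} \approx 6927.3$)
$D{\left(O,z \right)} = 1 + 2 z$ ($D{\left(O,z \right)} = 2 z + 1 = 1 + 2 z$)
$S{\left(f \right)} = -11 - 88 f^{2}$ ($S{\left(f \right)} = \left(1 + 2 \cdot 4 f^{2}\right) \left(-6 - 5\right) = \left(1 + 8 f^{2}\right) \left(-11\right) = -11 - 88 f^{2}$)
$\left(J + S{\left(15 \right)}\right) - 16332 = \left(\frac{20782}{3} - \left(11 + 88 \cdot 15^{2}\right)\right) - 16332 = \left(\frac{20782}{3} - 19811\right) - 16332 = - \frac{38651}{3} - 16332 = - \frac{87647}{3}$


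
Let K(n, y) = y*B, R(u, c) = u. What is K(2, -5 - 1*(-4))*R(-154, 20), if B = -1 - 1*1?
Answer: -308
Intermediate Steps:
B = -2 (B = -1 - 1 = -2)
K(n, y) = -2*y (K(n, y) = y*(-2) = -2*y)
K(2, -5 - 1*(-4))*R(-154, 20) = -2*(-5 - 1*(-4))*(-154) = -2*(-5 + 4)*(-154) = -2*(-1)*(-154) = 2*(-154) = -308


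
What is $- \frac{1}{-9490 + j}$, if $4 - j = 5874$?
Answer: $\frac{1}{15360} \approx 6.5104 \cdot 10^{-5}$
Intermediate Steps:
$j = -5870$ ($j = 4 - 5874 = -5870$)
$- \frac{1}{-9490 + j} = - \frac{1}{-9490 - 5870} = - \frac{1}{-15360} = \left(-1\right) \left(- \frac{1}{15360}\right) = \frac{1}{15360}$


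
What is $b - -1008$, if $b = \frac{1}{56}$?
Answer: $\frac{56449}{56} \approx 1008.0$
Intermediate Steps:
$b = \frac{1}{56} \approx 0.017857$
$b - -1008 = \frac{1}{56} - -1008 = \frac{1}{56} + 1008 = \frac{56449}{56}$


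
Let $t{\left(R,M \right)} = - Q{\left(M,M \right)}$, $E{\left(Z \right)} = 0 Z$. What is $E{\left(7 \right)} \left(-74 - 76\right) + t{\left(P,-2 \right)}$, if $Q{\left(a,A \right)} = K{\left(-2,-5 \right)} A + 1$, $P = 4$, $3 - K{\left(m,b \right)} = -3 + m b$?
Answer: $-9$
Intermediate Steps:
$K{\left(m,b \right)} = 6 - b m$ ($K{\left(m,b \right)} = 3 - \left(-3 + m b\right) = 3 - \left(-3 + b m\right) = 6 - b m$)
$Q{\left(a,A \right)} = 1 - 4 A$ ($Q{\left(a,A \right)} = \left(6 - \left(-5\right) \left(-2\right)\right) A + 1 = \left(6 - 10\right) A + 1 = - 4 A + 1 = 1 - 4 A$)
$E{\left(Z \right)} = 0$
$t{\left(R,M \right)} = -1 + 4 M$ ($t{\left(R,M \right)} = - (1 - 4 M) = -1 + 4 M$)
$E{\left(7 \right)} \left(-74 - 76\right) + t{\left(P,-2 \right)} = 0 \left(-74 - 76\right) + \left(-1 + 4 \left(-2\right)\right) = 0 \left(-150\right) - 9 = 0 - 9 = -9$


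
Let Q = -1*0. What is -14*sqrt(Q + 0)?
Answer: 0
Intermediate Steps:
Q = 0
-14*sqrt(Q + 0) = -14*sqrt(0 + 0) = -14*sqrt(0) = -14*0 = 0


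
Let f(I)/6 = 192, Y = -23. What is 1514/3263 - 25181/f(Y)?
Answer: -80421475/3758976 ≈ -21.395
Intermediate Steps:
f(I) = 1152 (f(I) = 6*192 = 1152)
1514/3263 - 25181/f(Y) = 1514/3263 - 25181/1152 = -80421475/3758976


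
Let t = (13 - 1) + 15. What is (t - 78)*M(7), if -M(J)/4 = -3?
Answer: -612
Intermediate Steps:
t = 27 (t = 12 + 15 = 27)
M(J) = 12 (M(J) = -4*(-3) = 12)
(t - 78)*M(7) = (27 - 78)*12 = -51*12 = -612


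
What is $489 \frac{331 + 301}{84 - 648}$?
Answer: $- \frac{25754}{47} \approx -547.96$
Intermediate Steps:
$489 \frac{331 + 301}{84 - 648} = 489 \frac{632}{-564} = 489 \cdot 632 \left(- \frac{1}{564}\right) = 489 \left(- \frac{158}{141}\right) = - \frac{25754}{47}$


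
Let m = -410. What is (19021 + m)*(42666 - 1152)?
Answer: 772617054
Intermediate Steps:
(19021 + m)*(42666 - 1152) = (19021 - 410)*(42666 - 1152) = 18611*41514 = 772617054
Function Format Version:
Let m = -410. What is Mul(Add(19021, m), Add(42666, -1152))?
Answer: 772617054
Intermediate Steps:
Mul(Add(19021, m), Add(42666, -1152)) = Mul(Add(19021, -410), Add(42666, -1152)) = Mul(18611, 41514) = 772617054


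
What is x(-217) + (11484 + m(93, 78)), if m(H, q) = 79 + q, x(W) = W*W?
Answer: 58730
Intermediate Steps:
x(W) = W**2
x(-217) + (11484 + m(93, 78)) = (-217)**2 + (11484 + (79 + 78)) = 47089 + (11484 + 157) = 47089 + 11641 = 58730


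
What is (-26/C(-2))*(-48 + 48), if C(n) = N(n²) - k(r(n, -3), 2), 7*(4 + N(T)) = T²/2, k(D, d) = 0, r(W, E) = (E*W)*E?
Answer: 0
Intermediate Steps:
r(W, E) = W*E²
N(T) = -4 + T²/14 (N(T) = -4 + (T²/2)/7 = -4 + T²/14)
C(n) = -4 + n⁴/14 (C(n) = (-4 + (n²)²/14) - 1*0 = (-4 + n⁴/14) + 0 = -4 + n⁴/14)
(-26/C(-2))*(-48 + 48) = (-26/(-4 + (1/14)*(-2)⁴))*(-48 + 48) = -26/(-4 + (1/14)*16)*0 = -26/(-4 + 8/7)*0 = -26/(-20/7)*0 = -26*(-7/20)*0 = (91/10)*0 = 0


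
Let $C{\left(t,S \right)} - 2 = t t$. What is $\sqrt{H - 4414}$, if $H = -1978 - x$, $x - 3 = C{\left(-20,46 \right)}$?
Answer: $i \sqrt{6797} \approx 82.444 i$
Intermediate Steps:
$C{\left(t,S \right)} = 2 + t^{2}$ ($C{\left(t,S \right)} = 2 + t t = 2 + t^{2}$)
$x = 405$ ($x = 3 + \left(2 + \left(-20\right)^{2}\right) = 3 + \left(2 + 400\right) = 3 + 402 = 405$)
$H = -2383$ ($H = -1978 - 405 = -2383$)
$\sqrt{H - 4414} = \sqrt{-2383 - 4414} = \sqrt{-6797} = i \sqrt{6797}$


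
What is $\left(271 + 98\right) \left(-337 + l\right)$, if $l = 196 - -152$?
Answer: $4059$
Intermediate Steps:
$l = 348$ ($l = 196 + 152 = 348$)
$\left(271 + 98\right) \left(-337 + l\right) = \left(271 + 98\right) \left(-337 + 348\right) = 369 \cdot 11 = 4059$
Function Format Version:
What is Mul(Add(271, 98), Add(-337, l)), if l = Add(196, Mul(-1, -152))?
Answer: 4059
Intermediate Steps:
l = 348 (l = Add(196, 152) = 348)
Mul(Add(271, 98), Add(-337, l)) = Mul(Add(271, 98), Add(-337, 348)) = Mul(369, 11) = 4059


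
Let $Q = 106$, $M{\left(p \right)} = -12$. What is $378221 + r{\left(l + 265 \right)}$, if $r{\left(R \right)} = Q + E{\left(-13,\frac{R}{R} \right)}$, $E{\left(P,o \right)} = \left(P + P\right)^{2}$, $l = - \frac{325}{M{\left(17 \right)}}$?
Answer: $379003$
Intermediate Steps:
$l = \frac{325}{12}$ ($l = - \frac{325}{-12} = \left(-325\right) \left(- \frac{1}{12}\right) = \frac{325}{12} \approx 27.083$)
$E{\left(P,o \right)} = 4 P^{2}$ ($E{\left(P,o \right)} = \left(2 P\right)^{2} = 4 P^{2}$)
$r{\left(R \right)} = 782$ ($r{\left(R \right)} = 106 + 4 \left(-13\right)^{2} = 106 + 4 \cdot 169 = 106 + 676 = 782$)
$378221 + r{\left(l + 265 \right)} = 378221 + 782 = 379003$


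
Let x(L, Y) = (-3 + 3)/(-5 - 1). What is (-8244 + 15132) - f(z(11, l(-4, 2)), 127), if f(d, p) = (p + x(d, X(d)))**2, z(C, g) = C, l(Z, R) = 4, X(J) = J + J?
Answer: -9241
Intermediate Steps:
X(J) = 2*J
x(L, Y) = 0 (x(L, Y) = 0/(-6) = 0*(-1/6) = 0)
f(d, p) = p**2 (f(d, p) = (p + 0)**2 = p**2)
(-8244 + 15132) - f(z(11, l(-4, 2)), 127) = (-8244 + 15132) - 1*127**2 = 6888 - 1*16129 = 6888 - 16129 = -9241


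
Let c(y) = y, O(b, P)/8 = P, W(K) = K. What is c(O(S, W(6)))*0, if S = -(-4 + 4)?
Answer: 0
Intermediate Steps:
S = 0 (S = -1*0 = 0)
O(b, P) = 8*P
c(O(S, W(6)))*0 = (8*6)*0 = 48*0 = 0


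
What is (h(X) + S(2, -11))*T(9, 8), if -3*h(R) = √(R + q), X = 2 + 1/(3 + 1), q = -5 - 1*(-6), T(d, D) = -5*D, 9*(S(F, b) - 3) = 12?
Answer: -520/3 + 20*√13/3 ≈ -149.30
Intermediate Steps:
S(F, b) = 13/3 (S(F, b) = 3 + (⅑)*12 = 3 + 4/3 = 13/3)
q = 1 (q = -5 + 6 = 1)
X = 9/4 (X = 2 + 1/4 = 2 + ¼ = 9/4 ≈ 2.2500)
h(R) = -√(1 + R)/3 (h(R) = -√(R + 1)/3 = -√(1 + R)/3)
(h(X) + S(2, -11))*T(9, 8) = (-√(1 + 9/4)/3 + 13/3)*(-5*8) = (-√13/6 + 13/3)*(-40) = (13/3 - √13/6)*(-40) = -520/3 + 20*√13/3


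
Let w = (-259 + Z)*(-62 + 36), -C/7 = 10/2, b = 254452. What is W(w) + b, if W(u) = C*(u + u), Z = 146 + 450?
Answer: 867792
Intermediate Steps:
Z = 596
C = -35 (C = -70/2 = -7*5 = -35)
w = -8762 (w = (-259 + 596)*(-62 + 36) = 337*(-26) = -8762)
W(u) = -70*u (W(u) = -35*(u + u) = -70*u)
W(w) + b = -70*(-8762) + 254452 = 613340 + 254452 = 867792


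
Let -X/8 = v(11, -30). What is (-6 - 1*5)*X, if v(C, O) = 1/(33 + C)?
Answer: 2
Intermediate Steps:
X = -2/11 (X = -8/(33 + 11) = -8/44 = -8*1/44 = -2/11 ≈ -0.18182)
(-6 - 1*5)*X = (-6 - 1*5)*(-2/11) = (-6 - 5)*(-2/11) = -11*(-2/11) = 2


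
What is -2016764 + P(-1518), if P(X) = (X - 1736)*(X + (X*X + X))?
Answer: -7490407916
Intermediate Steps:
P(X) = (-1736 + X)*(X² + 2*X) (P(X) = (-1736 + X)*(X + (X² + X)) = (-1736 + X)*(X + (X + X²)) = (-1736 + X)*(X² + 2*X))
-2016764 + P(-1518) = -2016764 - 1518*(-3472 + (-1518)² - 1734*(-1518)) = -2016764 - 1518*(-3472 + 2304324 + 2632212) = -2016764 - 1518*4933064 = -2016764 - 7488391152 = -7490407916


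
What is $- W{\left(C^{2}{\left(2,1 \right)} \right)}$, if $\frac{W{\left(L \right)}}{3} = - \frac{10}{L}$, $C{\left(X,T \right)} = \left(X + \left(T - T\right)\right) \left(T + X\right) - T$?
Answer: $\frac{6}{5} \approx 1.2$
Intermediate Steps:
$C{\left(X,T \right)} = - T + X \left(T + X\right)$ ($C{\left(X,T \right)} = \left(X + 0\right) \left(T + X\right) - T = X \left(T + X\right) - T = - T + X \left(T + X\right)$)
$W{\left(L \right)} = - \frac{30}{L}$ ($W{\left(L \right)} = 3 \left(- \frac{10}{L}\right) = - \frac{30}{L}$)
$- W{\left(C^{2}{\left(2,1 \right)} \right)} = - \frac{-30}{\left(2^{2} - 1 + 1 \cdot 2\right)^{2}} = - \frac{-30}{\left(4 - 1 + 2\right)^{2}} = - \frac{-30}{5^{2}} = - \frac{-30}{25} = \left(-1\right) \left(- \frac{6}{5}\right) = \frac{6}{5}$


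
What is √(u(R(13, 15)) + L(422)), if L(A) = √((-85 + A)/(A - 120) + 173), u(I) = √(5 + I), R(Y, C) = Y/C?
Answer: √(67950*√15880066 + 2736120*√330)/4530 ≈ 3.9519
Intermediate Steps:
L(A) = √(173 + (-85 + A)/(-120 + A)) (L(A) = √((-85 + A)/(-120 + A) + 173) = √(173 + (-85 + A)/(-120 + A)))
√(u(R(13, 15)) + L(422)) = √(√(5 + 13/15) + √((-20845 + 174*422)/(-120 + 422))) = √(√(5 + 13*(1/15)) + √((-20845 + 73428)/302)) = √(√(5 + 13/15) + √((1/302)*52583)) = √(√(88/15) + √(52583/302)) = √(2*√330/15 + √15880066/302) = √(√15880066/302 + 2*√330/15)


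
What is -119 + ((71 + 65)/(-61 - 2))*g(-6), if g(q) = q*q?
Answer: -1377/7 ≈ -196.71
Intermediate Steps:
g(q) = q²
-119 + ((71 + 65)/(-61 - 2))*g(-6) = -119 + ((71 + 65)/(-61 - 2))*(-6)² = -119 + (136/(-63))*36 = -119 + (136*(-1/63))*36 = -119 - 136/63*36 = -119 - 544/7 = -1377/7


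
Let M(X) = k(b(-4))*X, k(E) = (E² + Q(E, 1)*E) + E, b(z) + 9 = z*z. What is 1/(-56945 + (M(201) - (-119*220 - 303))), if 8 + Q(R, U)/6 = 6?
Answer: -1/36090 ≈ -2.7709e-5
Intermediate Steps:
Q(R, U) = -12 (Q(R, U) = -48 + 6*6 = -48 + 36 = -12)
b(z) = -9 + z² (b(z) = -9 + z*z = -9 + z²)
k(E) = E² - 11*E (k(E) = (E² - 12*E) + E = E² - 11*E)
M(X) = -28*X (M(X) = ((-9 + (-4)²)*(-11 + (-9 + (-4)²)))*X = ((-9 + 16)*(-11 + (-9 + 16)))*X = (7*(-11 + 7))*X = (7*(-4))*X = -28*X)
1/(-56945 + (M(201) - (-119*220 - 303))) = 1/(-56945 + (-28*201 - (-119*220 - 303))) = 1/(-56945 + (-5628 - (-26180 - 303))) = 1/(-56945 + (-5628 - 1*(-26483))) = 1/(-56945 + (-5628 + 26483)) = 1/(-56945 + 20855) = 1/(-36090) = -1/36090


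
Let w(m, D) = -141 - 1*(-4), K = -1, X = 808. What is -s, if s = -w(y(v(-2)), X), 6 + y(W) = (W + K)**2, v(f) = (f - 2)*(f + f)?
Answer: -137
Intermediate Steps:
v(f) = 2*f*(-2 + f) (v(f) = (-2 + f)*(2*f) = 2*f*(-2 + f))
y(W) = -6 + (-1 + W)**2 (y(W) = -6 + (W - 1)**2 = -6 + (-1 + W)**2)
w(m, D) = -137 (w(m, D) = -141 + 4 = -137)
s = 137 (s = -1*(-137) = 137)
-s = -1*137 = -137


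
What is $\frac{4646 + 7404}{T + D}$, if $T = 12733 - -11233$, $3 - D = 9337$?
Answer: $\frac{6025}{7316} \approx 0.82354$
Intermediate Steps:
$D = -9334$ ($D = 3 - 9337 = -9334$)
$T = 23966$ ($T = 12733 + 11233 = 23966$)
$\frac{4646 + 7404}{T + D} = \frac{4646 + 7404}{23966 - 9334} = \frac{12050}{14632} = 12050 \cdot \frac{1}{14632} = \frac{6025}{7316}$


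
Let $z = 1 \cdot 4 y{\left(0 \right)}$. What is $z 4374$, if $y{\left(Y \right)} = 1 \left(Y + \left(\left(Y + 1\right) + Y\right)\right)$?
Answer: $17496$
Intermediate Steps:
$y{\left(Y \right)} = 1 + 3 Y$ ($y{\left(Y \right)} = 1 \left(Y + \left(\left(1 + Y\right) + Y\right)\right) = 1 \left(Y + \left(1 + 2 Y\right)\right) = 1 \left(1 + 3 Y\right) = 1 + 3 Y$)
$z = 4$ ($z = 1 \cdot 4 \left(1 + 3 \cdot 0\right) = 4 \left(1 + 0\right) = 4 \cdot 1 = 4$)
$z 4374 = 4 \cdot 4374 = 17496$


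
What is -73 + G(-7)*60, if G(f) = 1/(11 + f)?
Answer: -58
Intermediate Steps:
-73 + G(-7)*60 = -73 + 60/(11 - 7) = -73 + 60/4 = -73 + (¼)*60 = -73 + 15 = -58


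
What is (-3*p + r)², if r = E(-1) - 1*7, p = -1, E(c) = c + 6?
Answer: 1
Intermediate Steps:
E(c) = 6 + c
r = -2 (r = (6 - 1) - 1*7 = 5 - 7 = -2)
(-3*p + r)² = (-3*(-1) - 2)² = (3 - 2)² = 1² = 1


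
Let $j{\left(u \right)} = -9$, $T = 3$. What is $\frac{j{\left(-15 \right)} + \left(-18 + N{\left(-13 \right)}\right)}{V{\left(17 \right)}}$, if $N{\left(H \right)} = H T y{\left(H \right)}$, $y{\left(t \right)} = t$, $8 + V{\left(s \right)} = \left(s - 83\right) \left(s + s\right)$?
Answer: $- \frac{120}{563} \approx -0.21314$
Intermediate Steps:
$V{\left(s \right)} = -8 + 2 s \left(-83 + s\right)$ ($V{\left(s \right)} = -8 + \left(s - 83\right) \left(s + s\right) = -8 + \left(-83 + s\right) 2 s = -8 + 2 s \left(-83 + s\right)$)
$N{\left(H \right)} = 3 H^{2}$ ($N{\left(H \right)} = H 3 H = 3 H H = 3 H^{2}$)
$\frac{j{\left(-15 \right)} + \left(-18 + N{\left(-13 \right)}\right)}{V{\left(17 \right)}} = \frac{-9 - \left(18 - 3 \left(-13\right)^{2}\right)}{-8 - 2822 + 2 \cdot 17^{2}} = \frac{-9 + \left(-18 + 3 \cdot 169\right)}{-8 - 2822 + 2 \cdot 289} = \frac{-9 + \left(-18 + 507\right)}{-8 - 2822 + 578} = \frac{-9 + 489}{-2252} = 480 \left(- \frac{1}{2252}\right) = - \frac{120}{563}$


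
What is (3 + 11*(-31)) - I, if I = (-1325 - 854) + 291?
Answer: 1550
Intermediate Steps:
I = -1888 (I = -2179 + 291 = -1888)
(3 + 11*(-31)) - I = (3 + 11*(-31)) - 1*(-1888) = (3 - 341) + 1888 = -338 + 1888 = 1550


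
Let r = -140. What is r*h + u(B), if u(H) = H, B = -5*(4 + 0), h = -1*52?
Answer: 7260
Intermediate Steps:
h = -52
B = -20 (B = -5*4 = -20)
r*h + u(B) = -140*(-52) - 20 = 7280 - 20 = 7260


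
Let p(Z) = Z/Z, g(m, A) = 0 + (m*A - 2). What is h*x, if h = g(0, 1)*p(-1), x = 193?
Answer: -386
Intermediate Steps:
g(m, A) = -2 + A*m (g(m, A) = 0 + (A*m - 2) = 0 + (-2 + A*m) = -2 + A*m)
p(Z) = 1
h = -2 (h = (-2 + 1*0)*1 = (-2 + 0)*1 = -2*1 = -2)
h*x = -2*193 = -386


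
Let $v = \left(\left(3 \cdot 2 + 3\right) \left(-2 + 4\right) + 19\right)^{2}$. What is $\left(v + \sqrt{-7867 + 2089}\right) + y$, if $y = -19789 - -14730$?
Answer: $-3690 + 3 i \sqrt{642} \approx -3690.0 + 76.013 i$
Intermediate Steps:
$y = -5059$ ($y = -19789 + 14730 = -5059$)
$v = 1369$ ($v = \left(\left(6 + 3\right) 2 + 19\right)^{2} = \left(9 \cdot 2 + 19\right)^{2} = \left(18 + 19\right)^{2} = 37^{2} = 1369$)
$\left(v + \sqrt{-7867 + 2089}\right) + y = \left(1369 + \sqrt{-7867 + 2089}\right) - 5059 = \left(1369 + \sqrt{-5778}\right) - 5059 = \left(1369 + 3 i \sqrt{642}\right) - 5059 = -3690 + 3 i \sqrt{642}$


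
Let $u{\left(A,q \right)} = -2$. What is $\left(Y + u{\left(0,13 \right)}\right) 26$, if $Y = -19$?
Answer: $-546$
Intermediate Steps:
$\left(Y + u{\left(0,13 \right)}\right) 26 = \left(-19 - 2\right) 26 = \left(-21\right) 26 = -546$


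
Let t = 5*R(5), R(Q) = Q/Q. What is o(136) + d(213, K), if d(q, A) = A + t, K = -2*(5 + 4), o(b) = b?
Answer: 123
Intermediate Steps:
K = -18 (K = -2*9 = -18)
R(Q) = 1
t = 5 (t = 5*1 = 5)
d(q, A) = 5 + A (d(q, A) = A + 5 = 5 + A)
o(136) + d(213, K) = 136 + (5 - 18) = 136 - 13 = 123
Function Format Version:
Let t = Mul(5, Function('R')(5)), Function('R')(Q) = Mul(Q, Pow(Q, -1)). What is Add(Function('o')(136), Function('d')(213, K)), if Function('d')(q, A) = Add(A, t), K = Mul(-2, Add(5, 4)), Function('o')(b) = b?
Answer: 123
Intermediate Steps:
K = -18 (K = Mul(-2, 9) = -18)
Function('R')(Q) = 1
t = 5 (t = Mul(5, 1) = 5)
Function('d')(q, A) = Add(5, A) (Function('d')(q, A) = Add(A, 5) = Add(5, A))
Add(Function('o')(136), Function('d')(213, K)) = Add(136, Add(5, -18)) = Add(136, -13) = 123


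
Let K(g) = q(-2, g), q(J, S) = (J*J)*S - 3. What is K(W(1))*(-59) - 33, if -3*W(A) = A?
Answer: 668/3 ≈ 222.67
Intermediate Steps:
W(A) = -A/3
q(J, S) = -3 + S*J² (q(J, S) = J²*S - 3 = S*J² - 3 = -3 + S*J²)
K(g) = -3 + 4*g (K(g) = -3 + g*(-2)² = -3 + g*4 = -3 + 4*g)
K(W(1))*(-59) - 33 = (-3 + 4*(-⅓*1))*(-59) - 33 = (-3 + 4*(-⅓))*(-59) - 33 = (-3 - 4/3)*(-59) - 33 = -13/3*(-59) - 33 = 767/3 - 33 = 668/3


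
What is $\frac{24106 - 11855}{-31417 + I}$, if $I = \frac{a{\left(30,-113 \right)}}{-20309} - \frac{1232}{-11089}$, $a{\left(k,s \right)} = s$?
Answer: $- \frac{2759004843751}{7075286368172} \approx -0.38995$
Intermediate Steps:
$I = \frac{26273745}{225206501}$ ($I = - \frac{113}{-20309} - \frac{1232}{-11089} = \left(-113\right) \left(- \frac{1}{20309}\right) - - \frac{1232}{11089} = \frac{113}{20309} + \frac{1232}{11089} = \frac{26273745}{225206501} \approx 0.11667$)
$\frac{24106 - 11855}{-31417 + I} = \frac{24106 - 11855}{-31417 + \frac{26273745}{225206501}} = \frac{24106 - 11855}{- \frac{7075286368172}{225206501}} = 12251 \left(- \frac{225206501}{7075286368172}\right) = - \frac{2759004843751}{7075286368172}$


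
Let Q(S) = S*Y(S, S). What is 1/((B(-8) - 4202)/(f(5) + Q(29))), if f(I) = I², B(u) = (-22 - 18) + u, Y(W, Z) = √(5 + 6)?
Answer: -1/170 - 29*√11/4250 ≈ -0.028513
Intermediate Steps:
Y(W, Z) = √11
B(u) = -40 + u
Q(S) = S*√11
1/((B(-8) - 4202)/(f(5) + Q(29))) = 1/(((-40 - 8) - 4202)/(5² + 29*√11)) = 1/((-48 - 4202)/(25 + 29*√11)) = 1/(-4250/(25 + 29*√11)) = -1/170 - 29*√11/4250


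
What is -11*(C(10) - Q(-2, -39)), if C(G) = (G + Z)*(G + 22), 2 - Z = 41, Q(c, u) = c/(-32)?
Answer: 163339/16 ≈ 10209.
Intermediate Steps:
Q(c, u) = -c/32 (Q(c, u) = c*(-1/32) = -c/32)
Z = -39 (Z = 2 - 1*41 = 2 - 41 = -39)
C(G) = (-39 + G)*(22 + G) (C(G) = (G - 39)*(G + 22) = (-39 + G)*(22 + G))
-11*(C(10) - Q(-2, -39)) = -11*((-858 + 10² - 17*10) - (-1)*(-2)/32) = -11*((-858 + 100 - 170) - 1*1/16) = -11*(-928 - 1/16) = -11*(-14849/16) = 163339/16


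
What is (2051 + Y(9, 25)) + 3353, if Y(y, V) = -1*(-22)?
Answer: 5426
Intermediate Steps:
Y(y, V) = 22
(2051 + Y(9, 25)) + 3353 = (2051 + 22) + 3353 = 2073 + 3353 = 5426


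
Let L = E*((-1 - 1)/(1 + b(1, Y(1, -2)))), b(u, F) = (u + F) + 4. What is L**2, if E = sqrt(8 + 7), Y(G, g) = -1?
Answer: 12/5 ≈ 2.4000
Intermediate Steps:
b(u, F) = 4 + F + u (b(u, F) = (F + u) + 4 = 4 + F + u)
E = sqrt(15) ≈ 3.8730
L = -2*sqrt(15)/5 (L = sqrt(15)*((-1 - 1)/(1 + (4 - 1 + 1))) = sqrt(15)*(-2/(1 + 4)) = sqrt(15)*(-2/5) = -2*sqrt(15)/5 ≈ -1.5492)
L**2 = (-2*sqrt(15)/5)**2 = 12/5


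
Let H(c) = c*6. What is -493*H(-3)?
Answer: 8874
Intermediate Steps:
H(c) = 6*c
-493*H(-3) = -2958*(-3) = -493*(-18) = 8874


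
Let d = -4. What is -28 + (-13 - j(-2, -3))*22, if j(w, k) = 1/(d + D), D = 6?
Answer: -325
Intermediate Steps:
j(w, k) = ½ (j(w, k) = 1/(-4 + 6) = 1/2 = ½)
-28 + (-13 - j(-2, -3))*22 = -28 + (-13 - 1*½)*22 = -28 + (-13 - ½)*22 = -28 - 27/2*22 = -28 - 297 = -325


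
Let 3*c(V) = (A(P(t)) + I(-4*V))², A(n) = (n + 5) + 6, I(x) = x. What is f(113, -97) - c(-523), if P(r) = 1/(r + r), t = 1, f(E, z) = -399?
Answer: -17703637/12 ≈ -1.4753e+6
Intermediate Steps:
P(r) = 1/(2*r)
A(n) = 11 + n (A(n) = (5 + n) + 6 = 11 + n)
c(V) = (23/2 - 4*V)²/3 (c(V) = ((11 + (½)/1) - 4*V)²/3 = ((11 + (½)*1) - 4*V)²/3 = ((11 + ½) - 4*V)²/3 = (23/2 - 4*V)²/3)
f(113, -97) - c(-523) = -399 - (23 - 8*(-523))²/12 = -399 - (23 + 4184)²/12 = -399 - 4207²/12 = -399 - 17698849/12 = -17703637/12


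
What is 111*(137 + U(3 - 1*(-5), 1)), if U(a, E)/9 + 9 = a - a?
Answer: 6216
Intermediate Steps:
U(a, E) = -81 (U(a, E) = -81 + 9*(a - a) = -81 + 9*0 = -81 + 0 = -81)
111*(137 + U(3 - 1*(-5), 1)) = 111*(137 - 81) = 111*56 = 6216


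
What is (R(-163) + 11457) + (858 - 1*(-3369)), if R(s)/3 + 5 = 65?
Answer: 15864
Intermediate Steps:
R(s) = 180 (R(s) = -15 + 3*65 = -15 + 195 = 180)
(R(-163) + 11457) + (858 - 1*(-3369)) = (180 + 11457) + (858 - 1*(-3369)) = 11637 + (858 + 3369) = 11637 + 4227 = 15864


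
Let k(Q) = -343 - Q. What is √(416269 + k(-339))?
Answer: √416265 ≈ 645.19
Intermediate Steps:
√(416269 + k(-339)) = √(416269 + (-343 - 1*(-339))) = √(416269 + (-343 + 339)) = √(416269 - 4) = √416265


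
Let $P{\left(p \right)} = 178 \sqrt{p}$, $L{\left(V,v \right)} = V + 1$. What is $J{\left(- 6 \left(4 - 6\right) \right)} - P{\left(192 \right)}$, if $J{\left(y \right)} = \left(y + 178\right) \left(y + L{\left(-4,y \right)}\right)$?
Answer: $1710 - 1424 \sqrt{3} \approx -756.44$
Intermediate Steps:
$L{\left(V,v \right)} = 1 + V$
$J{\left(y \right)} = \left(-3 + y\right) \left(178 + y\right)$ ($J{\left(y \right)} = \left(y + 178\right) \left(y + \left(1 - 4\right)\right) = \left(178 + y\right) \left(y - 3\right) = \left(178 + y\right) \left(-3 + y\right) = \left(-3 + y\right) \left(178 + y\right)$)
$J{\left(- 6 \left(4 - 6\right) \right)} - P{\left(192 \right)} = \left(-534 + \left(- 6 \left(4 - 6\right)\right)^{2} + 175 \left(- 6 \left(4 - 6\right)\right)\right) - 178 \sqrt{192} = \left(-534 + \left(\left(-6\right) \left(-2\right)\right)^{2} + 175 \left(\left(-6\right) \left(-2\right)\right)\right) - 178 \cdot 8 \sqrt{3} = \left(-534 + 12^{2} + 175 \cdot 12\right) - 1424 \sqrt{3} = \left(-534 + 144 + 2100\right) - 1424 \sqrt{3} = 1710 - 1424 \sqrt{3}$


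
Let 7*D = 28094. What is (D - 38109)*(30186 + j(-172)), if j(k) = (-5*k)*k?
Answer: 28099456046/7 ≈ 4.0142e+9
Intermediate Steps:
j(k) = -5*k²
D = 28094/7 (D = (⅐)*28094 = 28094/7 ≈ 4013.4)
(D - 38109)*(30186 + j(-172)) = (28094/7 - 38109)*(30186 - 5*(-172)²) = -238669*(30186 - 5*29584)/7 = -238669*(30186 - 147920)/7 = -238669/7*(-117734) = 28099456046/7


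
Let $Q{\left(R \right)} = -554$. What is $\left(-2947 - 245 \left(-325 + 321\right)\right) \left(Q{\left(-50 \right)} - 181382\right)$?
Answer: $357868112$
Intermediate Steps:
$\left(-2947 - 245 \left(-325 + 321\right)\right) \left(Q{\left(-50 \right)} - 181382\right) = \left(-2947 - 245 \left(-325 + 321\right)\right) \left(-554 - 181382\right) = \left(-2947 - -980\right) \left(-181936\right) = \left(-2947 + 980\right) \left(-181936\right) = \left(-1967\right) \left(-181936\right) = 357868112$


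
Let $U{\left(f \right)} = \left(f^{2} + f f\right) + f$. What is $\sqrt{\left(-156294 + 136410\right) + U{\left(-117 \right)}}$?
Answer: $\sqrt{7377} \approx 85.889$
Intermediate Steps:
$U{\left(f \right)} = f + 2 f^{2}$ ($U{\left(f \right)} = \left(f^{2} + f^{2}\right) + f = 2 f^{2} + f = f + 2 f^{2}$)
$\sqrt{\left(-156294 + 136410\right) + U{\left(-117 \right)}} = \sqrt{\left(-156294 + 136410\right) - 117 \left(1 + 2 \left(-117\right)\right)} = \sqrt{-19884 - 117 \left(1 - 234\right)} = \sqrt{-19884 - -27261} = \sqrt{-19884 + 27261} = \sqrt{7377}$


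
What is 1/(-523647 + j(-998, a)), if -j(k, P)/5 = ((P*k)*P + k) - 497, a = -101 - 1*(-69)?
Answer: 1/4593588 ≈ 2.1769e-7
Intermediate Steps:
a = -32 (a = -101 + 69 = -32)
j(k, P) = 2485 - 5*k - 5*k*P² (j(k, P) = -5*(((P*k)*P + k) - 497) = -5*((k*P² + k) - 497) = -5*((k + k*P²) - 497) = -5*(-497 + k + k*P²) = 2485 - 5*k - 5*k*P²)
1/(-523647 + j(-998, a)) = 1/(-523647 + (2485 - 5*(-998) - 5*(-998)*(-32)²)) = 1/(-523647 + (2485 + 4990 - 5*(-998)*1024)) = 1/(-523647 + (2485 + 4990 + 5109760)) = 1/(-523647 + 5117235) = 1/4593588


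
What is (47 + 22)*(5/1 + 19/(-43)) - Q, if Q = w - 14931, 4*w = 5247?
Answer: 2396607/172 ≈ 13934.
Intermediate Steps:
w = 5247/4 (w = (1/4)*5247 = 5247/4 ≈ 1311.8)
Q = -54477/4 (Q = 5247/4 - 14931 = -54477/4 ≈ -13619.)
(47 + 22)*(5/1 + 19/(-43)) - Q = (47 + 22)*(5/1 + 19/(-43)) - 1*(-54477/4) = 69*(5*1 + 19*(-1/43)) + 54477/4 = 69*(5 - 19/43) + 54477/4 = 69*(196/43) + 54477/4 = 13524/43 + 54477/4 = 2396607/172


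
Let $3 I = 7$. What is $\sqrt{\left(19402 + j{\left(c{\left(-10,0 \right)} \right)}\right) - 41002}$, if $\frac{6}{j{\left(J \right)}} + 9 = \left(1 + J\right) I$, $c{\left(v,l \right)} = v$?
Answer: $\frac{i \sqrt{540005}}{5} \approx 146.97 i$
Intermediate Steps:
$I = \frac{7}{3}$ ($I = \frac{1}{3} \cdot 7 = \frac{7}{3} \approx 2.3333$)
$j{\left(J \right)} = \frac{6}{- \frac{20}{3} + \frac{7 J}{3}}$ ($j{\left(J \right)} = \frac{6}{-9 + \left(1 + J\right) \frac{7}{3}} = \frac{6}{-9 + \left(\frac{7}{3} + \frac{7 J}{3}\right)} = \frac{6}{- \frac{20}{3} + \frac{7 J}{3}}$)
$\sqrt{\left(19402 + j{\left(c{\left(-10,0 \right)} \right)}\right) - 41002} = \sqrt{\left(19402 + \frac{18}{-20 + 7 \left(-10\right)}\right) - 41002} = \sqrt{\left(19402 + \frac{18}{-20 - 70}\right) - 41002} = \sqrt{\left(19402 + \frac{18}{-90}\right) - 41002} = \sqrt{\left(19402 + 18 \left(- \frac{1}{90}\right)\right) - 41002} = \sqrt{\left(19402 - \frac{1}{5}\right) - 41002} = \sqrt{\frac{97009}{5} - 41002} = \sqrt{- \frac{108001}{5}} = \frac{i \sqrt{540005}}{5}$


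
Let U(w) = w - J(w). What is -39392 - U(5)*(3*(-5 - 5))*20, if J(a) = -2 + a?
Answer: -38192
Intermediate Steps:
U(w) = 2 (U(w) = w - (-2 + w) = w + (2 - w) = 2)
-39392 - U(5)*(3*(-5 - 5))*20 = -39392 - 2*(3*(-5 - 5))*20 = -39392 - 2*(3*(-10))*20 = -39392 - 2*(-30)*20 = -39392 - (-60)*20 = -39392 - 1*(-1200) = -39392 + 1200 = -38192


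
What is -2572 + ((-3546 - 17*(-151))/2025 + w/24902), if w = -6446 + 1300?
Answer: -64865943154/25213275 ≈ -2572.7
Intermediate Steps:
w = -5146
-2572 + ((-3546 - 17*(-151))/2025 + w/24902) = -2572 + ((-3546 - 17*(-151))/2025 - 5146/24902) = -2572 + ((-3546 + 2567)*(1/2025) - 5146*1/24902) = -2572 + (-979*1/2025 - 2573/12451) = -2572 + (-979/2025 - 2573/12451) = -2572 - 17399854/25213275 = -64865943154/25213275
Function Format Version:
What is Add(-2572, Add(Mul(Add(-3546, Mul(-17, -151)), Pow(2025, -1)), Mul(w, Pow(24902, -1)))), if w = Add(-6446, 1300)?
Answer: Rational(-64865943154, 25213275) ≈ -2572.7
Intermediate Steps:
w = -5146
Add(-2572, Add(Mul(Add(-3546, Mul(-17, -151)), Pow(2025, -1)), Mul(w, Pow(24902, -1)))) = Add(-2572, Add(Mul(Add(-3546, Mul(-17, -151)), Pow(2025, -1)), Mul(-5146, Pow(24902, -1)))) = Add(-2572, Add(Mul(Add(-3546, 2567), Rational(1, 2025)), Mul(-5146, Rational(1, 24902)))) = Add(-2572, Add(Mul(-979, Rational(1, 2025)), Rational(-2573, 12451))) = Add(-2572, Add(Rational(-979, 2025), Rational(-2573, 12451))) = Add(-2572, Rational(-17399854, 25213275)) = Rational(-64865943154, 25213275)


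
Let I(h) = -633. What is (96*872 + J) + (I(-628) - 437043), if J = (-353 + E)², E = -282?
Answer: 49261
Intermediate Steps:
J = 403225 (J = (-353 - 282)² = (-635)² = 403225)
(96*872 + J) + (I(-628) - 437043) = (96*872 + 403225) + (-633 - 437043) = (83712 + 403225) - 437676 = 486937 - 437676 = 49261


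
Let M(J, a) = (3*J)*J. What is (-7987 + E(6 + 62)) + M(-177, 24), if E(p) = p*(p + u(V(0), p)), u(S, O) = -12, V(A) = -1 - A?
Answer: 89808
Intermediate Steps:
M(J, a) = 3*J²
E(p) = p*(-12 + p) (E(p) = p*(p - 12) = p*(-12 + p))
(-7987 + E(6 + 62)) + M(-177, 24) = (-7987 + (6 + 62)*(-12 + (6 + 62))) + 3*(-177)² = (-7987 + 68*(-12 + 68)) + 3*31329 = (-7987 + 68*56) + 93987 = (-7987 + 3808) + 93987 = -4179 + 93987 = 89808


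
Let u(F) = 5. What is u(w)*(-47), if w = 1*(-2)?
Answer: -235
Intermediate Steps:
w = -2
u(w)*(-47) = 5*(-47) = -235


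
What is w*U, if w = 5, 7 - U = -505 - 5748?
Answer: 31300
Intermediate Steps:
U = 6260 (U = 7 - (-505 - 5748) = 7 - 1*(-6253) = 7 + 6253 = 6260)
w*U = 5*6260 = 31300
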